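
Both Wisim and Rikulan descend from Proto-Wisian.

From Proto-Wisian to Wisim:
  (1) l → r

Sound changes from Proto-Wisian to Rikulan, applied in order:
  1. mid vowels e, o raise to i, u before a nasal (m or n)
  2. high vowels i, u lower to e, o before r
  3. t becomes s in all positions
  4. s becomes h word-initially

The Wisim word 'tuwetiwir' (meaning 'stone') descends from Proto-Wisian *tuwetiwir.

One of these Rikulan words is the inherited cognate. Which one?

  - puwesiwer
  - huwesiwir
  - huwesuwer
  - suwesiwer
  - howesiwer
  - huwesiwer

huwesiwer

Rikulan: start from *tuwetiwir.
  rule 1: no change — tuwetiwir
  rule 2 (pre-rhotic lowering): tuwetiwir → tuwetiwer
  rule 3 (unconditioned shift): tuwetiwer → suwesiwer
  rule 4 (debuccalisation): suwesiwer → huwesiwer
  ⇒ Rikulan huwesiwer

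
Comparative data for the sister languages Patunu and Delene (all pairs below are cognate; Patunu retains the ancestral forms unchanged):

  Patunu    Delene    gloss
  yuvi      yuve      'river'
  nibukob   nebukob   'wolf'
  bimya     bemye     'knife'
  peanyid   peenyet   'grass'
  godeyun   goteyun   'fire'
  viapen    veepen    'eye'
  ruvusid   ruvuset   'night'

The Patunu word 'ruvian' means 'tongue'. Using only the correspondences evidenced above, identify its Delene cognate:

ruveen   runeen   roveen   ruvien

ruveen

viapen ~ veepen — Patunu i corresponds to Delene e after a consonant, before a back vowel.
peanyid ~ peenyet — Patunu a corresponds to Delene e after a vowel, before a nasal.
Applying these to Patunu 'ruvian':
  ruvian → ruvean   (i→e after a consonant, before a back vowel)
  ruvean → ruveen   (a→e after a vowel, before a nasal)
So the Delene cognate is 'ruveen'.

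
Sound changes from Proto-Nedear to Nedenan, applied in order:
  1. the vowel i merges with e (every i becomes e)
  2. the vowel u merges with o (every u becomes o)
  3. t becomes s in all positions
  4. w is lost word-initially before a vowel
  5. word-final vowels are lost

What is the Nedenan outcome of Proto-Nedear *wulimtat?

Nedenan: *wulimtat
  wulimtat → wulemtat   [vowel merger]
  wulemtat → wolemtat   [vowel merger]
  wolemtat → wolemsas   [unconditioned shift]
  wolemsas → olemsas   [glide loss]
  olemsas (rule 5 does not apply)
  giving Nedenan olemsas.

olemsas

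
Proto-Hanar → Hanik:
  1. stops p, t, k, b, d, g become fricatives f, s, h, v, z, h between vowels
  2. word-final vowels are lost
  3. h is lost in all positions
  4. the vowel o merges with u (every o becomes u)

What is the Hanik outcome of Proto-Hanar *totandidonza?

Hanik: start from *totandidonza.
  rule 1 (intervocalic lenition): totandidonza → tosandizonza
  rule 2 (apocope): tosandizonza → tosandizonz
  rule 3: no change — tosandizonz
  rule 4 (vowel merger): tosandizonz → tusandizunz
  ⇒ Hanik tusandizunz

tusandizunz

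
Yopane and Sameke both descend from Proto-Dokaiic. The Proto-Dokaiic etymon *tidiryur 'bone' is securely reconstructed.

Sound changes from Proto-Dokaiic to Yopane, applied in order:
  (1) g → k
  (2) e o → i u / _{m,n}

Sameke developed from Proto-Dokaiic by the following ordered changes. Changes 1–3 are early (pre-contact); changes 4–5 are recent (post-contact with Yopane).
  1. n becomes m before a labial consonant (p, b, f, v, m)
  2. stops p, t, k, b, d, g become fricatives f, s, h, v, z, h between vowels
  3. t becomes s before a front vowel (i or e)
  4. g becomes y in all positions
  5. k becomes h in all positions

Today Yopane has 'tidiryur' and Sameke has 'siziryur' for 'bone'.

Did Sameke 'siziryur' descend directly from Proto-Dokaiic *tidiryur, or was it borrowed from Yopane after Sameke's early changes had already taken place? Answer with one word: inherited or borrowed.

If inherited, *tidiryur would pass through all of Sameke's changes:
Sameke: *tidiryur
  tidiryur (rule 1 does not apply)
  tidiryur → tiziryur   [intervocalic lenition]
  tiziryur → siziryur   [palatalisation]
  siziryur (rule 4 does not apply)
  siziryur (rule 5 does not apply)
  giving Sameke siziryur.
If borrowed from Yopane 'tidiryur' after the early changes, it would undergo only the recent ones:
  rule 4 (unconditioned shift): no change (tidiryur)
  rule 5 (unconditioned shift): no change (tidiryur)
  ⇒ as a loan: tidiryur
Sameke 'siziryur' matches the inherited outcome exactly, so it is an inherited cognate, not a loan.

inherited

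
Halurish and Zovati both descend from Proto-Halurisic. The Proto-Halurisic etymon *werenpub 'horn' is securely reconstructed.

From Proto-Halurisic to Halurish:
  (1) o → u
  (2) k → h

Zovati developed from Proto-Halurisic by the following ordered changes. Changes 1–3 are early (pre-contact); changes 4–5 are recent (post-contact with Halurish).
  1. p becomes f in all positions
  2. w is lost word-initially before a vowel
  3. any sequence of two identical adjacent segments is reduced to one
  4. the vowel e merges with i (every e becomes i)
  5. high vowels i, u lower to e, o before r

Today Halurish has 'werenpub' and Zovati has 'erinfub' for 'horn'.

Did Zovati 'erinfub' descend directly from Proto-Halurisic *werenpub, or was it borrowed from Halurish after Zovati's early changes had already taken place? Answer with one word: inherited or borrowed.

inherited

If inherited, *werenpub would pass through all of Zovati's changes:
Zovati: start from *werenpub.
  rule 1 (unconditioned shift): werenpub → werenfub
  rule 2 (glide loss): werenfub → erenfub
  rule 3: no change — erenfub
  rule 4 (vowel merger): erenfub → irinfub
  rule 5 (pre-rhotic lowering): irinfub → erinfub
  ⇒ Zovati erinfub
If borrowed from Halurish 'werenpub' after the early changes, it would undergo only the recent ones:
  rule 4 (vowel merger): werenpub → wirinpub
  rule 5 (pre-rhotic lowering): wirinpub → werinpub
  ⇒ as a loan: werinpub
Zovati 'erinfub' matches the inherited outcome exactly, so it is an inherited cognate, not a loan.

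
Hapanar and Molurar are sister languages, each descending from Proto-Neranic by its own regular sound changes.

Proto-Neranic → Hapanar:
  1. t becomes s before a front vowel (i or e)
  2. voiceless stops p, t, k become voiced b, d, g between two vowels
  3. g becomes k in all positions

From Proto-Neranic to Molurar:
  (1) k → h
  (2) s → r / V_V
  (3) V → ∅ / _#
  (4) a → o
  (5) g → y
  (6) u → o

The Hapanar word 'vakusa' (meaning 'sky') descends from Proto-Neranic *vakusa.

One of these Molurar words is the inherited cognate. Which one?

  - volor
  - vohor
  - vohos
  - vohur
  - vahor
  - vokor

Molurar: *vakusa > vahusa > vahura > vahur > vohur > vohor  (by unconditioned shift, rhotacism, apocope, vowel merger, vowel merger)
The other candidates each miss or misapply at least one Molurar change.

vohor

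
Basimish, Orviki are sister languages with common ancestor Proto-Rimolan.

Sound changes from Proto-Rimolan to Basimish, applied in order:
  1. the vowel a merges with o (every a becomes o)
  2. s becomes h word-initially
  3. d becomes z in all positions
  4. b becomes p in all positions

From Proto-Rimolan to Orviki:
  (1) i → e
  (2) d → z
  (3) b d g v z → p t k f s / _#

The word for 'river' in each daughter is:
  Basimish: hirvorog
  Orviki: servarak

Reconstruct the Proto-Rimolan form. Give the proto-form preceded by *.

*sirvarag

Position 5: Basimish has o, Orviki has a. Orviki preserves a here (none of its changes turn any other segment into a), so the proto-segment is *a.
Position 1: Basimish has h, Orviki has s. Taking the neighbouring segments as reconstructed: Basimish h could go back to *s or *h; Orviki s can only go back to *s — the one source consistent with every daughter is *s.
Position 2: Basimish has i, Orviki has e. Basimish preserves i here (none of its changes turn any other segment into i), so the proto-segment is *i.
This points to *sirvarag. Verify forward in each daughter:
Basimish: *sirvarag > sirvorog > hirvorog  (by vowel merger, debuccalisation)
Orviki: *sirvarag > servarag > servarak  (by vowel merger, final devoicing)
Only *sirvarag yields all of Basimish hirvorog, Orviki servarak.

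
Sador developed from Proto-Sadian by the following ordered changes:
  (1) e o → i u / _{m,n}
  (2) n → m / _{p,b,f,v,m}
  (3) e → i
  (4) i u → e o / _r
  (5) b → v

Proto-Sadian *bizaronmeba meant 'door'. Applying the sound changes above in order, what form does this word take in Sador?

Sador: start from *bizaronmeba.
  rule 1 (pre-nasal raising): bizaronmeba → bizarunmeba
  rule 2 (nasal place assimilation): bizarunmeba → bizarummeba
  rule 3 (vowel merger): bizarummeba → bizarummiba
  rule 4: no change — bizarummiba
  rule 5 (unconditioned shift): bizarummiba → vizarummiva
  ⇒ Sador vizarummiva

vizarummiva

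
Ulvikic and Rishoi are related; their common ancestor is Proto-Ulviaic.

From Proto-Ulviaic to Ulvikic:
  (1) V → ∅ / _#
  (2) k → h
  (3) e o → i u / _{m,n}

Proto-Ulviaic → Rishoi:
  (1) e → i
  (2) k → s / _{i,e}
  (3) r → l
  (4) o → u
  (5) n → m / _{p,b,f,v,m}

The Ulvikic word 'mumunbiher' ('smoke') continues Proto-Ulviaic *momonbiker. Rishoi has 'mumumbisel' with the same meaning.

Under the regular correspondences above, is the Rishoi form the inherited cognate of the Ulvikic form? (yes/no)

no

Derive the expected Rishoi reflex of *momonbiker:
Rishoi: *momonbiker
  momonbiker → momonbikir   [vowel merger]
  momonbikir → momonbisir   [palatalisation]
  momonbisir → momonbisil   [unconditioned shift]
  momonbisil → mumunbisil   [vowel merger]
  mumunbisil → mumumbisil   [nasal place assimilation]
  giving Rishoi mumumbisil.
The regular Rishoi reflex would be 'mumumbisil', but the attested form is 'mumumbisel'. The correspondence is irregular, so they are not cognates (the Rishoi form has a different source).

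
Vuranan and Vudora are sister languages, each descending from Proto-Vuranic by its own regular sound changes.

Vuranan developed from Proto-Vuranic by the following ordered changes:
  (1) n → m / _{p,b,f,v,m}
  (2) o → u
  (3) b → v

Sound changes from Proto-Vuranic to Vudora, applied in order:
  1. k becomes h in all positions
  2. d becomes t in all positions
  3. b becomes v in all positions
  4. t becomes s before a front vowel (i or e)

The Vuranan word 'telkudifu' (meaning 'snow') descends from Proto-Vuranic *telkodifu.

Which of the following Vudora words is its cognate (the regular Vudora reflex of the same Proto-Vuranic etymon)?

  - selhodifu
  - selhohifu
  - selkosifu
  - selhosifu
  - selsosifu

selhosifu

Vudora: *telkodifu
  telkodifu → telhodifu   [unconditioned shift]
  telhodifu → telhotifu   [unconditioned shift]
  telhotifu (rule 3 does not apply)
  telhotifu → selhosifu   [palatalisation]
  giving Vudora selhosifu.
Only 'selhosifu' matches the regular Vudora development of *telkodifu.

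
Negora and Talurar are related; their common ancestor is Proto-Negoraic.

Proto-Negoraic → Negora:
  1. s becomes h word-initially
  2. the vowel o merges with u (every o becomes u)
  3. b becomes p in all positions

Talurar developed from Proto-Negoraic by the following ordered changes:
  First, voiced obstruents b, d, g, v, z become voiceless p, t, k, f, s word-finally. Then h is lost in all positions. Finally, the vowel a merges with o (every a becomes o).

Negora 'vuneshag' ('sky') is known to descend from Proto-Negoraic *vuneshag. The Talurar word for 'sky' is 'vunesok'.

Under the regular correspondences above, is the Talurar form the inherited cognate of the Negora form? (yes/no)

Derive the expected Talurar reflex of *vuneshag:
Talurar: *vuneshag
  vuneshag → vuneshak   [final devoicing]
  vuneshak → vunesak   [h-loss]
  vunesak → vunesok   [vowel merger]
  giving Talurar vunesok.
Talurar 'vunesok' matches the regular reflex exactly, so the pair is cognate.

yes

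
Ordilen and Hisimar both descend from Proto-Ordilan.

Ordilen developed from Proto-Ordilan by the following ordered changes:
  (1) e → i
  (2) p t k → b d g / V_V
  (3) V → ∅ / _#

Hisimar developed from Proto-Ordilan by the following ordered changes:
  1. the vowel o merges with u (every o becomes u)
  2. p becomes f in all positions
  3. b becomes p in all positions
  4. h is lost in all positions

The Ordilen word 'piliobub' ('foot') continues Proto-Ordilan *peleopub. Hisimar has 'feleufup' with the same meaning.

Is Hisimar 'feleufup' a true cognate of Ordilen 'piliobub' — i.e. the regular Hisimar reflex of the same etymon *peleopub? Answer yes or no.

Derive the expected Hisimar reflex of *peleopub:
Hisimar: *peleopub
  peleopub → peleupub   [vowel merger]
  peleupub → feleufub   [unconditioned shift]
  feleufub → feleufup   [unconditioned shift]
  feleufup (rule 4 does not apply)
  giving Hisimar feleufup.
Hisimar 'feleufup' matches the regular reflex exactly, so the pair is cognate.

yes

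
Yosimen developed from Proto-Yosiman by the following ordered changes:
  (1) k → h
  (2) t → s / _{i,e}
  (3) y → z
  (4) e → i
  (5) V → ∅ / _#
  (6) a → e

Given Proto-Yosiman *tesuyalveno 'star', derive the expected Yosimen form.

sisuzelvin

Yosimen: *tesuyalveno > sesuyalveno > sesuzalveno > sisuzalvino > sisuzalvin > sisuzelvin  (by palatalisation, unconditioned shift, vowel merger, apocope, vowel merger)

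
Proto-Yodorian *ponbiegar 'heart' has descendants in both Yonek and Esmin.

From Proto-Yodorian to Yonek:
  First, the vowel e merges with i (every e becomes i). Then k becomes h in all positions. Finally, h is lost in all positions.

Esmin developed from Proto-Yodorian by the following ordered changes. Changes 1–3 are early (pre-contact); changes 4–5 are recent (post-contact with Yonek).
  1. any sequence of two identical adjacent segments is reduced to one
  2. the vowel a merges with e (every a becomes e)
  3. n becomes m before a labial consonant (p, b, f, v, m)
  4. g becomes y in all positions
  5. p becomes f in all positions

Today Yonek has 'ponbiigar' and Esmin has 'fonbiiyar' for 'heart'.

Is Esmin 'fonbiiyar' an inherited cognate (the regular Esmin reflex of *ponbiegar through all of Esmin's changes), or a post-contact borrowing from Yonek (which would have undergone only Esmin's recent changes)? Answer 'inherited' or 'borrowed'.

borrowed

If inherited, *ponbiegar would pass through all of Esmin's changes:
Esmin: *ponbiegar
  ponbiegar (rule 1 does not apply)
  ponbiegar → ponbieger   [vowel merger]
  ponbieger → pombieger   [nasal place assimilation]
  pombieger → pombieyer   [unconditioned shift]
  pombieyer → fombieyer   [unconditioned shift]
  giving Esmin fombieyer.
If borrowed from Yonek 'ponbiigar' after the early changes, it would undergo only the recent ones:
  rule 4 (unconditioned shift): ponbiigar → ponbiiyar
  rule 5 (unconditioned shift): ponbiiyar → fonbiiyar
  ⇒ as a loan: fonbiiyar
Esmin 'fonbiiyar' matches the loan outcome 'fonbiiyar', not the inherited 'fombieyer' — it skipped the early Esmin changes, so it was borrowed from Yonek.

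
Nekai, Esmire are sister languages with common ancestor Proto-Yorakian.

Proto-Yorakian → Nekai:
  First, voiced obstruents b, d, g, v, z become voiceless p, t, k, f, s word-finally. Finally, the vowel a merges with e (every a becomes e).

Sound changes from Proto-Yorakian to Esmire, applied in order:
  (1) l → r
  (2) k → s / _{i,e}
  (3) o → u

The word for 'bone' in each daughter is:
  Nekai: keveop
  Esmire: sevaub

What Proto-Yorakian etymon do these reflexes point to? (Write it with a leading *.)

Position 1: Nekai has k, Esmire has s. Taking the neighbouring segments as reconstructed: Nekai k can only go back to *k; Esmire s could go back to *k or *s — the one source consistent with every daughter is *k.
Position 5: Nekai has o, Esmire has u. Nekai preserves o here (none of its changes turn any other segment into o), so the proto-segment is *o.
This points to *kevaob. Verify forward in each daughter:
Nekai: *kevaob > kevaop > keveop  (by final devoicing, vowel merger)
Esmire: *kevaob > sevaob > sevaub  (by palatalisation, vowel merger)
No other proto-form is consistent with every reflex, so the reconstruction is *kevaob.

*kevaob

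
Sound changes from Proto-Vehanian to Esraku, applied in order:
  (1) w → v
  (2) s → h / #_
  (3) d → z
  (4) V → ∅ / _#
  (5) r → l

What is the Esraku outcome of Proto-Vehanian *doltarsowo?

Esraku: start from *doltarsowo.
  rule 1 (unconditioned shift): doltarsowo → doltarsovo
  rule 2: no change — doltarsovo
  rule 3 (unconditioned shift): doltarsovo → zoltarsovo
  rule 4 (apocope): zoltarsovo → zoltarsov
  rule 5 (unconditioned shift): zoltarsov → zoltalsov
  ⇒ Esraku zoltalsov

zoltalsov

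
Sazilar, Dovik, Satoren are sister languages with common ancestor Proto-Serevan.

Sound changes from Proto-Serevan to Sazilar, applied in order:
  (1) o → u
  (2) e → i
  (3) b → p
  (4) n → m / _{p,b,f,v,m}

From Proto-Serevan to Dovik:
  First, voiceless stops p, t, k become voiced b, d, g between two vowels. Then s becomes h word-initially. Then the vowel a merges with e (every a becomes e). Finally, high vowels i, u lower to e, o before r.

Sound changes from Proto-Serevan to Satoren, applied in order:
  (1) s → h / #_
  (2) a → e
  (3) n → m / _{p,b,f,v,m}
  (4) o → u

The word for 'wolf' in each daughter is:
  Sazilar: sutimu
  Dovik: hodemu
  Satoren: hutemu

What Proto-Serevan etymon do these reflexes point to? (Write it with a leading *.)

Position 2: Sazilar has u, Dovik has o, Satoren has u. Taking the neighbouring segments as reconstructed: Sazilar u could go back to *o or *u; Dovik o can only go back to *o; Satoren u could go back to *o or *u — the one source consistent with every daughter is *o.
Position 3: Sazilar has t, Dovik has d, Satoren has t. Sazilar preserves t here (none of its changes turn any other segment into t), so the proto-segment is *t.
Position 4: Sazilar has i, Dovik has e, Satoren has e. Taking the neighbouring segments as reconstructed: Sazilar i could go back to *e or *i; Dovik e could go back to *a or *e; Satoren e could go back to *a or *e — the one source consistent with every daughter is *e.
Continuing position by position gives *sotemu; check it forward:
Sazilar: *sotemu
  sotemu → sutemu   [vowel merger]
  sutemu → sutimu   [vowel merger]
  sutimu (rule 3 does not apply)
  sutimu (rule 4 does not apply)
  giving Sazilar sutimu.
Dovik: *sotemu
  sotemu → sodemu   [intervocalic voicing]
  sodemu → hodemu   [debuccalisation]
  hodemu (rule 3 does not apply)
  hodemu (rule 4 does not apply)
  giving Dovik hodemu.
Satoren: *sotemu > hotemu > hutemu  (by debuccalisation, vowel merger)
*sotemu is the unique common source.

*sotemu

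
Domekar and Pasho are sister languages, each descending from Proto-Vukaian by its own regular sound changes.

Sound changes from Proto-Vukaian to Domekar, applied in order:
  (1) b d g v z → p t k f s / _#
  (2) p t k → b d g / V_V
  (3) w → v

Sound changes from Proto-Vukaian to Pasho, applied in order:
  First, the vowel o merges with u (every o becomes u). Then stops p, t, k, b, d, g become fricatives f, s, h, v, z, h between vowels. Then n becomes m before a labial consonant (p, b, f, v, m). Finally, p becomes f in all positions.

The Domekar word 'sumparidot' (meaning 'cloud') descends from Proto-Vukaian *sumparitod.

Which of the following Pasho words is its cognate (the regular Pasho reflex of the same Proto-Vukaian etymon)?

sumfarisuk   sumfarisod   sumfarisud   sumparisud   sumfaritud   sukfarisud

Pasho: start from *sumparitod.
  rule 1 (vowel merger): sumparitod → sumparitud
  rule 2 (intervocalic lenition): sumparitud → sumparisud
  rule 3: no change — sumparisud
  rule 4 (unconditioned shift): sumparisud → sumfarisud
  ⇒ Pasho sumfarisud
Among the options, 'sumfarisud' alone shows every Pasho change applied in order.

sumfarisud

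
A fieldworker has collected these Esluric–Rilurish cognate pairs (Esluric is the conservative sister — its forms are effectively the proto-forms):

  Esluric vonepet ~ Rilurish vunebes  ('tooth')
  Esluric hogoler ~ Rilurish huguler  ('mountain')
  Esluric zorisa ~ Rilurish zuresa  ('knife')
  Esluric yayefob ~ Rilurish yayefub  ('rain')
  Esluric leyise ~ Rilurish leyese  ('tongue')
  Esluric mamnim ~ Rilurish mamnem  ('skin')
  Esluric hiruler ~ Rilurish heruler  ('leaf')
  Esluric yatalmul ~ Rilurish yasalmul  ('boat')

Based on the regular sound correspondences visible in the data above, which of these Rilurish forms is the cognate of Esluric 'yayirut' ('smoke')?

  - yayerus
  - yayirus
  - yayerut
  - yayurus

hiruler ~ heruler — Esluric i corresponds to Rilurish e after a consonant, before r.
vonepet ~ vunebes — Esluric t corresponds to Rilurish s word-finally.
Applying these to Esluric 'yayirut':
  yayirut → yayerut   (i→e after a consonant, before r)
  yayerut → yayerus   (t→s word-finally)
So the Rilurish cognate is 'yayerus'.

yayerus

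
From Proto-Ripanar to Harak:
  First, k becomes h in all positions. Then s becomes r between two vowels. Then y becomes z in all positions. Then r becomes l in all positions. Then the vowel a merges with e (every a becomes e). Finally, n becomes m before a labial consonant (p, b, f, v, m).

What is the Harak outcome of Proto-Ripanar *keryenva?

Harak: *keryenva
  keryenva → heryenva   [unconditioned shift]
  heryenva (rule 2 does not apply)
  heryenva → herzenva   [unconditioned shift]
  herzenva → helzenva   [unconditioned shift]
  helzenva → helzenve   [vowel merger]
  helzenve → helzemve   [nasal place assimilation]
  giving Harak helzemve.

helzemve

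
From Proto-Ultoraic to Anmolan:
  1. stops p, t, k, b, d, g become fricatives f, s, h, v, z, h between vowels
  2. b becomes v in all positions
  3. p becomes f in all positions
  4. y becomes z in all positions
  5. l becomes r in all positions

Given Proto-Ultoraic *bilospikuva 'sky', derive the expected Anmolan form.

Anmolan: start from *bilospikuva.
  rule 1 (intervocalic lenition): bilospikuva → bilospihuva
  rule 2 (unconditioned shift): bilospihuva → vilospihuva
  rule 3 (unconditioned shift): vilospihuva → vilosfihuva
  rule 4: no change — vilosfihuva
  rule 5 (unconditioned shift): vilosfihuva → virosfihuva
  ⇒ Anmolan virosfihuva

virosfihuva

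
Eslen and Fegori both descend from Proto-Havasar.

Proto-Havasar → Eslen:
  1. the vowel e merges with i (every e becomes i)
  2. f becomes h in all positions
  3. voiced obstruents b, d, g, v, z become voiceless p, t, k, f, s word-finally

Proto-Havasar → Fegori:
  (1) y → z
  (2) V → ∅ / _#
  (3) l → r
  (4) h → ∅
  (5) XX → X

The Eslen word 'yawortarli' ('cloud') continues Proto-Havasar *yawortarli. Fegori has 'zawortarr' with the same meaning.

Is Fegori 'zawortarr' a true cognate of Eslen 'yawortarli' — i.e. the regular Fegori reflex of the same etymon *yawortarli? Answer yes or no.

no

Derive the expected Fegori reflex of *yawortarli:
Fegori: *yawortarli
  yawortarli → zawortarli   [unconditioned shift]
  zawortarli → zawortarl   [apocope]
  zawortarl → zawortarr   [unconditioned shift]
  zawortarr (rule 4 does not apply)
  zawortarr → zawortar   [degemination]
  giving Fegori zawortar.
The regular Fegori reflex would be 'zawortar', but the attested form is 'zawortarr'. The correspondence is irregular, so they are not cognates (the Fegori form has a different source).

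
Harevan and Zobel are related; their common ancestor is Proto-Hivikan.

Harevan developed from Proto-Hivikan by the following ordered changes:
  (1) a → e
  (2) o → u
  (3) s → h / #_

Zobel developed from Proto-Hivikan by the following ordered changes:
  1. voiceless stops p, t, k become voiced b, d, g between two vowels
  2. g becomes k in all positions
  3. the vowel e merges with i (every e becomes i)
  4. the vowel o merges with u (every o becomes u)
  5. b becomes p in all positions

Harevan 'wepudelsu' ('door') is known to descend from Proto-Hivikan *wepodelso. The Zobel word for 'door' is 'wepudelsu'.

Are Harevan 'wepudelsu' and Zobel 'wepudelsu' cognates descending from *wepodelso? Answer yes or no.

Derive the expected Zobel reflex of *wepodelso:
Zobel: *wepodelso
  wepodelso → webodelso   [intervocalic voicing]
  webodelso (rule 2 does not apply)
  webodelso → wibodilso   [vowel merger]
  wibodilso → wibudilsu   [vowel merger]
  wibudilsu → wipudilsu   [unconditioned shift]
  giving Zobel wipudilsu.
The regular Zobel reflex would be 'wipudilsu', but the attested form is 'wepudelsu'. The correspondence is irregular, so they are not cognates (the Zobel form has a different source).

no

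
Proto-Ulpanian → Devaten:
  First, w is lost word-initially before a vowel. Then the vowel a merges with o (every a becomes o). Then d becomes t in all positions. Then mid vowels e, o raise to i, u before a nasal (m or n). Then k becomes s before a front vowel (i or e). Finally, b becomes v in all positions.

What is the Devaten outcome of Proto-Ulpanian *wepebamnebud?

epevumnevut

Devaten: start from *wepebamnebud.
  rule 1 (glide loss): wepebamnebud → epebamnebud
  rule 2 (vowel merger): epebamnebud → epebomnebud
  rule 3 (unconditioned shift): epebomnebud → epebomnebut
  rule 4 (pre-nasal raising): epebomnebut → epebumnebut
  rule 5: no change — epebumnebut
  rule 6 (unconditioned shift): epebumnebut → epevumnevut
  ⇒ Devaten epevumnevut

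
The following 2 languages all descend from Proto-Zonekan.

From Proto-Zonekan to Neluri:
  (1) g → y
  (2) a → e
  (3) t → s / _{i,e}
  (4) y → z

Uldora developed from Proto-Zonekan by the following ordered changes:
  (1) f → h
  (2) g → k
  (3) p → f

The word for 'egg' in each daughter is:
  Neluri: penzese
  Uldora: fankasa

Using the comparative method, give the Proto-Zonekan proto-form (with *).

*pangasa

Position 5: Neluri has e, Uldora has a. Uldora preserves a here (none of its changes turn any other segment into a), so the proto-segment is *a.
Position 7: Neluri has e, Uldora has a. Uldora preserves a here (none of its changes turn any other segment into a), so the proto-segment is *a.
Continuing position by position gives *pangasa; check it forward:
Neluri: start from *pangasa.
  rule 1 (unconditioned shift): pangasa → panyasa
  rule 2 (vowel merger): panyasa → penyese
  rule 3: no change — penyese
  rule 4 (unconditioned shift): penyese → penzese
  ⇒ Neluri penzese
Uldora: start from *pangasa.
  rule 1: no change — pangasa
  rule 2 (unconditioned shift): pangasa → pankasa
  rule 3 (unconditioned shift): pankasa → fankasa
  ⇒ Uldora fankasa
Only *pangasa yields all of Neluri penzese, Uldora fankasa.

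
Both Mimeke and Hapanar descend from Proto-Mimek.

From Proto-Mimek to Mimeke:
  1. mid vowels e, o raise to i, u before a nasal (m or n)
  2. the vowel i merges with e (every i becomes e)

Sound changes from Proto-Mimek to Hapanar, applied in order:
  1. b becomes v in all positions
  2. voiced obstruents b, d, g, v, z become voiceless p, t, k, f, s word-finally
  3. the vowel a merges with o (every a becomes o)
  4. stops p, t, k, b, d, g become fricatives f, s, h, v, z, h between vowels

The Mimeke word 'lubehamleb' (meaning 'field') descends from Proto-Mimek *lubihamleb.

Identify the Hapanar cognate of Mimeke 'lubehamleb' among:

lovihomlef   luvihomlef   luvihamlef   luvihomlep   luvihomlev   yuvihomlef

luvihomlef

Hapanar: start from *lubihamleb.
  rule 1 (unconditioned shift): lubihamleb → luvihamlev
  rule 2 (final devoicing): luvihamlev → luvihamlef
  rule 3 (vowel merger): luvihamlef → luvihomlef
  rule 4: no change — luvihomlef
  ⇒ Hapanar luvihomlef
Only 'luvihomlef' matches the regular Hapanar development of *lubihamleb.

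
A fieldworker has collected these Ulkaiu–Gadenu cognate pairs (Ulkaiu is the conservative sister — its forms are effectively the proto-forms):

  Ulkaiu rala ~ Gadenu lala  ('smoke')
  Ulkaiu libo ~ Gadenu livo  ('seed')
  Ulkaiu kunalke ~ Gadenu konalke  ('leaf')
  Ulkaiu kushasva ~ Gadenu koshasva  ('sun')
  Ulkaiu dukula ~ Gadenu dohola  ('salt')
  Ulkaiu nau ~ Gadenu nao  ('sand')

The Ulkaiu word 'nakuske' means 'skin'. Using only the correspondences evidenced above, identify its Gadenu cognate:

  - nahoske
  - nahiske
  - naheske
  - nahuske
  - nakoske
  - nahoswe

nahoske

dukula ~ dohola — Ulkaiu k corresponds to Gadenu h between vowels (before a back vowel).
kushasva ~ koshasva, dukula ~ dohola — Ulkaiu u corresponds to Gadenu o after a consonant, before a consonant other than r, m, n, p, b, f, v.
Applying these to Ulkaiu 'nakuske':
  nakuske → nahuske   (k→h between vowels (before a back vowel))
  nahuske → nahoske   (u→o after a consonant, before a consonant other than r, m, n, p, b, f, v)
So the Gadenu cognate is 'nahoske'.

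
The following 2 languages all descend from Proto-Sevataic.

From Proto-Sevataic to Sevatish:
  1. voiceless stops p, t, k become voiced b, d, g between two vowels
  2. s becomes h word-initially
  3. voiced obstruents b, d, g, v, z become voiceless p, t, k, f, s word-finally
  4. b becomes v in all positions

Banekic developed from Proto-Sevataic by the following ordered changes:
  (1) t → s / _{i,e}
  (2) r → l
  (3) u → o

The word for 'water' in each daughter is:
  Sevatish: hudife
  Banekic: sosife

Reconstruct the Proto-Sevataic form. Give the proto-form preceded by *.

*sutife

Position 1: Sevatish has h, Banekic has s. Taking the neighbouring segments as reconstructed: Sevatish h could go back to *s or *h; Banekic s can only go back to *s — the one source consistent with every daughter is *s.
Position 3: Sevatish has d, Banekic has s. Taking the neighbouring segments as reconstructed: Sevatish d could go back to *t or *d; Banekic s could go back to *t or *s — the one source consistent with every daughter is *t.
Position 2: Sevatish has u, Banekic has o. Sevatish preserves u here (none of its changes turn any other segment into u), so the proto-segment is *u.
Verify the candidate proto-form against each daughter:
Sevatish: *sutife > sudife > hudife  (by intervocalic voicing, debuccalisation)
Banekic: *sutife > susife > sosife  (by palatalisation, vowel merger)
No other proto-form is consistent with every reflex, so the reconstruction is *sutife.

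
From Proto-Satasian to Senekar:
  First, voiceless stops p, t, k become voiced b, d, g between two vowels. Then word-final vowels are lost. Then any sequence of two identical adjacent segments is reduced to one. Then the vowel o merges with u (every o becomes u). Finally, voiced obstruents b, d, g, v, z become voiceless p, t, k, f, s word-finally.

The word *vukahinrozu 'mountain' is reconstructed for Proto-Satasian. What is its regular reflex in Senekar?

vugahinrus

Senekar: *vukahinrozu > vugahinrozu > vugahinroz > vugahinruz > vugahinrus  (by intervocalic voicing, apocope, vowel merger, final devoicing)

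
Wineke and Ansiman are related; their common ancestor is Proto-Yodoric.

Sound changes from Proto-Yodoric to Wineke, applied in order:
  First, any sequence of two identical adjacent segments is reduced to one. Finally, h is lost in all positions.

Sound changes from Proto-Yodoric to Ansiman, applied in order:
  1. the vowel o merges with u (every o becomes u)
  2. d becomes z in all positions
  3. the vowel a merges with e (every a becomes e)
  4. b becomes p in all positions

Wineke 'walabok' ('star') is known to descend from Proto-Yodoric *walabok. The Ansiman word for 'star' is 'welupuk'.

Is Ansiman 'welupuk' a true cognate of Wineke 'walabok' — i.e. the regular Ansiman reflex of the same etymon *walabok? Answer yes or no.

no

Derive the expected Ansiman reflex of *walabok:
Ansiman: *walabok > walabuk > welebuk > welepuk  (by vowel merger, vowel merger, unconditioned shift)
The regular Ansiman reflex would be 'welepuk', but the attested form is 'welupuk'. The correspondence is irregular, so they are not cognates (the Ansiman form has a different source).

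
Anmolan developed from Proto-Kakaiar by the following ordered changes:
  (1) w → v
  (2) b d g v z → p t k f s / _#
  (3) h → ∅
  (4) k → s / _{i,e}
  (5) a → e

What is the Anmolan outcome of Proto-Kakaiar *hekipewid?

esipevit

Anmolan: *hekipewid
  hekipewid → hekipevid   [unconditioned shift]
  hekipevid → hekipevit   [final devoicing]
  hekipevit → ekipevit   [h-loss]
  ekipevit → esipevit   [palatalisation]
  esipevit (rule 5 does not apply)
  giving Anmolan esipevit.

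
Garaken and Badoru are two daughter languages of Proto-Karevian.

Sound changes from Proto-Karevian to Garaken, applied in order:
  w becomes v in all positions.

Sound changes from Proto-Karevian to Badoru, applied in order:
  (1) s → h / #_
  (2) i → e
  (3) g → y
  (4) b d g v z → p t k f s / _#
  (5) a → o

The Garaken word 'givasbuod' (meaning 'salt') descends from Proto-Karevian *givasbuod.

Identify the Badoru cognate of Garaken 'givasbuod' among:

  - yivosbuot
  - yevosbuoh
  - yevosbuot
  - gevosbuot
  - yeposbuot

yevosbuot

Badoru: *givasbuod > gevasbuod > yevasbuod > yevasbuot > yevosbuot  (by vowel merger, unconditioned shift, final devoicing, vowel merger)
Among the options, 'yevosbuot' alone shows every Badoru change applied in order.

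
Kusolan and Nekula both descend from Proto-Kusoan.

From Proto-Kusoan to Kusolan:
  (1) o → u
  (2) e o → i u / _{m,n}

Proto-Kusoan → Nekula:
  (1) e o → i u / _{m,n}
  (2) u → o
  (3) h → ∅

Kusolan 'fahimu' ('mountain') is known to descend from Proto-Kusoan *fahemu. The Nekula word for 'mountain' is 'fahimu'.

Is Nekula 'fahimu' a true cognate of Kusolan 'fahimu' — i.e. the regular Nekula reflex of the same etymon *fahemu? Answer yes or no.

no

Derive the expected Nekula reflex of *fahemu:
Nekula: *fahemu > fahimu > fahimo > faimo  (by pre-nasal raising, vowel merger, h-loss)
The regular Nekula reflex would be 'faimo', but the attested form is 'fahimu'. The correspondence is irregular, so they are not cognates (the Nekula form has a different source).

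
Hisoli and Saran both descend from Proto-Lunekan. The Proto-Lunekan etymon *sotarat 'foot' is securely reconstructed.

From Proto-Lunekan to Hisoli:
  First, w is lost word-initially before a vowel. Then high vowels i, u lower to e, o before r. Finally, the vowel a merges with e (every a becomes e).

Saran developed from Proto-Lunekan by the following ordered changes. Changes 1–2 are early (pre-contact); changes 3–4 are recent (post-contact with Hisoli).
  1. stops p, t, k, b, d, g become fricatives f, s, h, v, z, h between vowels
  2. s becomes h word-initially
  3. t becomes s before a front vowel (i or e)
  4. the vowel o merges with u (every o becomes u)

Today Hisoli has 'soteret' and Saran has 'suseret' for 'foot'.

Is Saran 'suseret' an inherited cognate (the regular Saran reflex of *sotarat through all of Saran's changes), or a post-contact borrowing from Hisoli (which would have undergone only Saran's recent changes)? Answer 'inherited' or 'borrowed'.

If inherited, *sotarat would pass through all of Saran's changes:
Saran: *sotarat
  sotarat → sosarat   [intervocalic lenition]
  sosarat → hosarat   [debuccalisation]
  hosarat (rule 3 does not apply)
  hosarat → husarat   [vowel merger]
  giving Saran husarat.
If borrowed from Hisoli 'soteret' after the early changes, it would undergo only the recent ones:
  rule 3 (palatalisation): soteret → soseret
  rule 4 (vowel merger): soseret → suseret
  ⇒ as a loan: suseret
Saran 'suseret' matches the loan outcome 'suseret', not the inherited 'husarat' — it skipped the early Saran changes, so it was borrowed from Hisoli.

borrowed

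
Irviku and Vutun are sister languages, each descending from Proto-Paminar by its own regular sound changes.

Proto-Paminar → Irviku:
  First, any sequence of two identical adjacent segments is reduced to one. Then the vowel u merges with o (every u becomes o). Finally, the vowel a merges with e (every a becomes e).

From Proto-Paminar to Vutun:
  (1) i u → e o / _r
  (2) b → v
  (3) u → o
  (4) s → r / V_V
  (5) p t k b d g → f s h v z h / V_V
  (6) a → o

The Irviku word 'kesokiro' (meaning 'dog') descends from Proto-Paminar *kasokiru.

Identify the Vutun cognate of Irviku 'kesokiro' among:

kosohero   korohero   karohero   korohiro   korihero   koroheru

Vutun: *kasokiru
  kasokiru → kasokeru   [pre-rhotic lowering]
  kasokeru (rule 2 does not apply)
  kasokeru → kasokero   [vowel merger]
  kasokero → karokero   [rhotacism]
  karokero → karohero   [intervocalic lenition]
  karohero → korohero   [vowel merger]
  giving Vutun korohero.
The other candidates each miss or misapply at least one Vutun change.

korohero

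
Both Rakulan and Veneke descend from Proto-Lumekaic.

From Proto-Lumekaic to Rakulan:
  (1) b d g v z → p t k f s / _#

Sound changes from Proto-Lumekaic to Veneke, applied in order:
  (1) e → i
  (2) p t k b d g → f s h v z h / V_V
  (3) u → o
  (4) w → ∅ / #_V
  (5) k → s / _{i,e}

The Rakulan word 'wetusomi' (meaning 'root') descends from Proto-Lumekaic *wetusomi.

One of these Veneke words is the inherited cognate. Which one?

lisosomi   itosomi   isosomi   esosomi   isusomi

isosomi

Veneke: *wetusomi > witusomi > wisusomi > wisosomi > isosomi  (by vowel merger, intervocalic lenition, vowel merger, glide loss)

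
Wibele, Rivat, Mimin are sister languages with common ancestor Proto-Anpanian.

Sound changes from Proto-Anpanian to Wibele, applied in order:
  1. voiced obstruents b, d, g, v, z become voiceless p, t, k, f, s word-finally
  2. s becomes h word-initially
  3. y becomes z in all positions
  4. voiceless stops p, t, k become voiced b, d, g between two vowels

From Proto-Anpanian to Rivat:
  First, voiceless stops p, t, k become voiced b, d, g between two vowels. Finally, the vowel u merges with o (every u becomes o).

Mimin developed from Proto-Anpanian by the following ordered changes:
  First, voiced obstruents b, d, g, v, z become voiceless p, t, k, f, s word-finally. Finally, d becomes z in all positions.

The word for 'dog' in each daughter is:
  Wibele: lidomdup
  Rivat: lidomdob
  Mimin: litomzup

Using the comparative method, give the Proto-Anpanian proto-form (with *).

*litomdub

Position 7: Wibele has u, Rivat has o, Mimin has u. Wibele preserves u here (none of its changes turn any other segment into u), so the proto-segment is *u.
Position 8: Wibele has p, Rivat has b, Mimin has p. Taking the neighbouring segments as reconstructed: Wibele p could go back to *p or *b; Rivat b can only go back to *b; Mimin p could go back to *p or *b — the one source consistent with every daughter is *b.
This points to *litomdub. Verify forward in each daughter:
Wibele: start from *litomdub.
  rule 1 (final devoicing): litomdub → litomdup
  rule 2: no change — litomdup
  rule 3: no change — litomdup
  rule 4 (intervocalic voicing): litomdup → lidomdup
  ⇒ Wibele lidomdup
Rivat: *litomdub
  litomdub → lidomdub   [intervocalic voicing]
  lidomdub → lidomdob   [vowel merger]
  giving Rivat lidomdob.
Mimin: *litomdub
  litomdub → litomdup   [final devoicing]
  litomdup → litomzup   [unconditioned shift]
  giving Mimin litomzup.
*litomdub is the unique common source.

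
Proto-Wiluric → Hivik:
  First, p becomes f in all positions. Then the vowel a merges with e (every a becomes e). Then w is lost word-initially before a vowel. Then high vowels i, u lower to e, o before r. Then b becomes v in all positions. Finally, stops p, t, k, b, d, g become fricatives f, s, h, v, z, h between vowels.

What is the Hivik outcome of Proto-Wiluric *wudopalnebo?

Hivik: start from *wudopalnebo.
  rule 1 (unconditioned shift): wudopalnebo → wudofalnebo
  rule 2 (vowel merger): wudofalnebo → wudofelnebo
  rule 3 (glide loss): wudofelnebo → udofelnebo
  rule 4: no change — udofelnebo
  rule 5 (unconditioned shift): udofelnebo → udofelnevo
  rule 6 (intervocalic lenition): udofelnevo → uzofelnevo
  ⇒ Hivik uzofelnevo

uzofelnevo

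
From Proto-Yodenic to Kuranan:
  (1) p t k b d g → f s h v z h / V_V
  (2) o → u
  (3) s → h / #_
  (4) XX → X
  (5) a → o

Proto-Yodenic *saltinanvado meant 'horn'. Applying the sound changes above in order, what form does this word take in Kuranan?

Kuranan: start from *saltinanvado.
  rule 1 (intervocalic lenition): saltinanvado → saltinanvazo
  rule 2 (vowel merger): saltinanvazo → saltinanvazu
  rule 3 (debuccalisation): saltinanvazu → haltinanvazu
  rule 4: no change — haltinanvazu
  rule 5 (vowel merger): haltinanvazu → holtinonvozu
  ⇒ Kuranan holtinonvozu

holtinonvozu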